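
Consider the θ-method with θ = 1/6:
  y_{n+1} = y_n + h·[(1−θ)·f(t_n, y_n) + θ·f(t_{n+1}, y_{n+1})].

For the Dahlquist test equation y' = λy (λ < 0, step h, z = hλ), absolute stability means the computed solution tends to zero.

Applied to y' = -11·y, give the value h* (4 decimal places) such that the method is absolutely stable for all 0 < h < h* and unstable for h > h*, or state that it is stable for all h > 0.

(-3.0000,0); λ=-11 ⇒ h* = (3)/11 = 0.2727.

Test eqn y'=λy, z=hλ:
  y_{n+1} = y_n + z·[5/6·y_n + 1/6·y_{n+1}] ⇒ (1 − 1/6z)y_{n+1} = (1 + 5/6z)y_n
  R(z) = (1 + 5/6z)/(1 − 1/6z).

Find x<0 with |R(x)|<1.
x=-1.75: |R|=0.3548
R=−1: 1+5/6x = −1+1/6x ⇒ -2/3x=2 ⇒ x=2/(-2/3)=-3.0000
Confirm numerically:
  x=-2.849: |R|=0.93174 <1
  x=-2.145: |R|=0.58011 <1
  x=-2.032: |R|=0.51793 <1
  x=-3.209: |R|=1.09078 >1
  x=-3.052: |R|=1.02298 >1
Interval (-3.0000, 0).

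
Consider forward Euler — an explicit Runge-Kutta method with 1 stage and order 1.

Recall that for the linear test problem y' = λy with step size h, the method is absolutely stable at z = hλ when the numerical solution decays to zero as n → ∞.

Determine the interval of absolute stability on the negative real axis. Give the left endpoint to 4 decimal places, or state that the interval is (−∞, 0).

With y'=λy (z=hλ):
  order 1, 1-stage ⇒ R(z)=1+z
  (e.g. R(-1.43)=-0.43000, |R|=0.43000)

Solve |R(x)|<1 on ℝ⁻.
x=-1.43: |R|=0.4300
|R(-2.34)|=1.3400 |R(-2.26)|=1.2600 |R(-1.28)|=0.2800
Bisect:
  x_lo=-2.5768 |R|=1.5768  x_hi=-0.0715 |R|=0.9285
  mid=-1.32414 |R|=0.32414 →hi
  mid=-1.95045 |R|=0.95045 →hi
  mid=-2.26361 |R|=1.26361 →lo
  mid=-2.10703 |R|=1.10703 →lo
  mid=-2.02874 |R|=1.02874 →lo
  mid=-1.98960 |R|=0.98960 →hi
  mid=-2.00917 |R|=1.00917 →lo
  ...
  [-2.00015,-2.00000] ⇒ x*=-2.0000
Interval (-2.0000, 0).

(-2.0000, 0).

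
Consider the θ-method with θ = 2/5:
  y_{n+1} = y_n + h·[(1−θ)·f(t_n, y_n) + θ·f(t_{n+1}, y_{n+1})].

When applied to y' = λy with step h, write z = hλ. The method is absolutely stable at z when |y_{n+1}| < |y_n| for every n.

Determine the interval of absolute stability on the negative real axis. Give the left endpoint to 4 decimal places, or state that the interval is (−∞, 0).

z∈(-10.0000,0).

Test eqn y'=λy, z=hλ:
  y_{n+1} = y_n + z·[3/5·y_n + 2/5·y_{n+1}] ⇒ (1 − 2/5z)y_{n+1} = (1 + 3/5z)y_n
  so R(z) = (1 + 3/5z)/(1 − 2/5z).

Need |R(x)|<1, x<0.
x=-1.31: |R|=0.1404
R=−1: 1+3/5x = −1+2/5x ⇒ -1/5x=2 ⇒ x=2/(-1/5)=-10.0000
Confirm numerically:
  x=-8.199: |R|=0.91583 <1
  x=-8.107: |R|=0.91077 <1
  x=-7.937: |R|=0.90117 <1
  x=-6.908: |R|=0.83567 <1
  x=-10.346: |R|=1.01347 >1
  x=-10.135: |R|=1.00534 >1
  x=-10.130: |R|=1.00515 >1
Stable set (-10.0000, 0).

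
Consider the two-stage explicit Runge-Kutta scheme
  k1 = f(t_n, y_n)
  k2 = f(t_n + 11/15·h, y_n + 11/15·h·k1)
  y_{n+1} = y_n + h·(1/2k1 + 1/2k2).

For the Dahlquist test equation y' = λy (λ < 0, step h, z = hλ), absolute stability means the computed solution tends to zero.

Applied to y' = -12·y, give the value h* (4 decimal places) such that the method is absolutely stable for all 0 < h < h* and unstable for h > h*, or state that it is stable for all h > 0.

(-2.7273,0); λ=-12 ⇒ h* = (30/11)/12 = 0.2273.

On y'=λy, z=hλ:
  k1=λy_n ⇒ h·k1=z·y_n;  k2=λ(1+11/15z)y_n ⇒ h·k2=z(1+11/15z)y_n
  y_{n+1}/y_n = 1 + 1/2z + 1/2z(1+11/15z) = 1 + z + 11/30z²
  ⇒ R(z) = 1 + z + 11/30z².

Need |R(x)|<1, x<0.
x=-0.75: |R|=0.4562
R=1: x+11/30x²=0 ⇒ x=−30/11=-2.7273; min R=1−1/(4·11/30)=0.3182>−1
Confirm numerically:
  x=-2.286: |R|=0.63013 <1
  x=-1.431: |R|=0.31985 <1
  x=-1.304: |R|=0.31949 <1
  x=-2.934: |R|=1.22240 >1
  x=-2.829: |R|=1.10552 >1
  x=-2.758: |R|=1.03107 >1
Stable set (-2.7273, 0).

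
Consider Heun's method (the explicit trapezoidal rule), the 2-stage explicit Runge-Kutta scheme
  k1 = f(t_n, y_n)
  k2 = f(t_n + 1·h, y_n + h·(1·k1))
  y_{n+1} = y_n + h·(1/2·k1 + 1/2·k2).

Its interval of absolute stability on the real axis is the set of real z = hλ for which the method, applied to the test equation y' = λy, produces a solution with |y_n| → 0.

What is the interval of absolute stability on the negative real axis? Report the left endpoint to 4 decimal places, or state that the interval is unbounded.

With y'=λy (z=hλ):
  order 2, 2-stage ⇒ R(z)=1+z+z^2/2
  (e.g. R(-0.73)=0.53645, |R|=0.53645)

Boundary: |R(x)|=1, x<0.
x=-0.73: |R|=0.5364
|R(-2.01)|=1.0100 |R(-1.06)|=0.5018 |R(-0.91)|=0.5041
Bisect:
  x_lo=-2.8125 |R|=2.1427  x_hi=-0.2879 |R|=0.7536
  mid=-1.55020 |R|=0.65136 →hi
  mid=-2.18137 |R|=1.19782 →lo
  mid=-1.86579 |R|=0.87479 →hi
  mid=-2.02358 |R|=1.02386 →lo
  mid=-1.94468 |R|=0.94621 →hi
  mid=-1.98413 |R|=0.98426 →hi
  mid=-2.00386 |R|=1.00386 →lo
  mid=-1.99399 |R|=0.99401 →hi
  mid=-1.99893 |R|=0.99893 →hi
  ...
  [-2.00000,-1.99985] ⇒ x*=-2.0000
Stable set (-2.0000, 0).

z∈(-2.0000,0).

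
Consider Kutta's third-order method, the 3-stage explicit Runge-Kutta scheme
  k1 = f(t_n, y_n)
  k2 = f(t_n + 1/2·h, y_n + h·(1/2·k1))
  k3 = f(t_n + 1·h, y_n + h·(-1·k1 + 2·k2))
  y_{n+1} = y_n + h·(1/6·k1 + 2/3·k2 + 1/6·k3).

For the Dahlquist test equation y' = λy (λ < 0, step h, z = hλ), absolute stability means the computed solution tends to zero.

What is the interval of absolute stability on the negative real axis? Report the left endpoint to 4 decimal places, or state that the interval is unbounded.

(-2.5127, 0).

With y'=λy (z=hλ):
  order 3, 3-stage ⇒ R(z)=1+z+z^2/2+z^3/6
  (e.g. R(-1.05)=0.30831, |R|=0.30831)

Find x<0 with |R(x)|<1.
x=-1.05: |R|=0.3083
|R(-2.7)|=1.3355 |R(-2.17)|=0.5186 |R(-1.66)|=0.0446
Bisect:
  x_lo=-2.9033 |R|=1.7675  x_hi=-0.1993 |R|=0.8192
  mid=-1.55131 |R|=0.02975 →hi
  mid=-2.22732 |R|=0.58845 →hi
  mid=-2.56532 |R|=1.08856 →lo
  mid=-2.39632 |R|=0.81856 →hi
  mid=-2.48082 |R|=0.94827 →hi
  mid=-2.52307 |R|=1.01706 →lo
  mid=-2.50195 |R|=0.98233 →hi
  mid=-2.51251 |R|=0.99961 →hi
  mid=-2.51779 |R|=1.00831 →lo
  ...
  [-2.51284,-2.51267] ⇒ x*=-2.5127
Interval (-2.5127, 0).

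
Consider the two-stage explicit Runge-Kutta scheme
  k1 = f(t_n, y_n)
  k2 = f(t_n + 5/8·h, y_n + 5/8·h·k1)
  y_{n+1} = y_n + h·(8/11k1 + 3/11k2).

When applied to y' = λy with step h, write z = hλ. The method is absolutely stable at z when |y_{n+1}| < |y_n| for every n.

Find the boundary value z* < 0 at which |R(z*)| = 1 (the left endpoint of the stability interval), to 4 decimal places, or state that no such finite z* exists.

With y'=λy (z=hλ):
  k1=λy_n ⇒ h·k1=z·y_n;  k2=λ(1+5/8z)y_n ⇒ h·k2=z(1+5/8z)y_n
  y_{n+1}/y_n = 1 + 8/11z + 3/11z(1+5/8z) = 1 + z + 15/88z²
  so R(z) = 1 + z + 15/88z².

Boundary: |R(x)|=1, x<0.
x=-0.48: |R|=0.5593
R=1: x+15/88x²=0 ⇒ x=−88/15=-5.8667; min R=1−1/(4·15/88)=-0.4667>−1
Confirm numerically:
  x=-4.637: |R|=0.02807 <1
  x=-4.465: |R|=0.06678 <1
  x=-4.323: |R|=0.13749 <1
  x=-3.638: |R|=0.38203 <1
  x=-6.458: |R|=1.65094 >1
  x=-6.348: |R|=1.52082 >1
Interval (-5.8667, 0).

left endpoint -5.8667.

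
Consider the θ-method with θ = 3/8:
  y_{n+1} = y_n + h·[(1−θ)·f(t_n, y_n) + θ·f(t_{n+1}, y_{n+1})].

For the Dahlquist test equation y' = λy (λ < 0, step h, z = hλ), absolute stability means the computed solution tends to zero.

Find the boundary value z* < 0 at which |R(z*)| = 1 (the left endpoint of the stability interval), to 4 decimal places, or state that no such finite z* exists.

z* = -8.0000.

With y'=λy (z=hλ):
  y_{n+1} = y_n + z·[5/8·y_n + 3/8·y_{n+1}] ⇒ (1 − 3/8z)y_{n+1} = (1 + 5/8z)y_n
  ⇒ R(z) = (1 + 5/8z)/(1 − 3/8z).

Solve |R(x)|<1 on ℝ⁻.
x=-0.53: |R|=0.5579
R=−1: 1+5/8x = −1+3/8x ⇒ -1/4x=2 ⇒ x=2/(-1/4)=-8.0000
Confirm numerically:
  x=-6.328: |R|=0.87607 <1
  x=-5.713: |R|=0.81805 <1
  x=-4.365: |R|=0.65537 <1
  x=-4.360: |R|=0.65465 <1
  x=-8.444: |R|=1.02664 >1
  x=-8.384: |R|=1.02317 >1
  x=-8.143: |R|=1.00882 >1
Interval (-8.0000, 0).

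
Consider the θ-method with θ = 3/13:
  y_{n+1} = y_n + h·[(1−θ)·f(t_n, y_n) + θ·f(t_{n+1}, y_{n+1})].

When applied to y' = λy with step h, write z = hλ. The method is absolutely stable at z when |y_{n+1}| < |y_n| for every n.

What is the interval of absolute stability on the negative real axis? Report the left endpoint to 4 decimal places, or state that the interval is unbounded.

z∈(-3.7143,0).

Test eqn y'=λy, z=hλ:
  y_{n+1} = y_n + z·[10/13·y_n + 3/13·y_{n+1}] ⇒ (1 − 3/13z)y_{n+1} = (1 + 10/13z)y_n
  Hence R(z) = (1 + 10/13z)/(1 − 3/13z).

Boundary: |R(x)|=1, x<0.
x=-1.78: |R|=0.2617
R=−1: 1+10/13x = −1+3/13x ⇒ -7/13x=2 ⇒ x=2/(-7/13)=-3.7143
Confirm numerically:
  x=-2.072: |R|=0.40175 <1
  x=-1.719: |R|=0.23076 <1
  x=-1.580: |R|=0.15784 <1
  x=-4.124: |R|=1.11304 >1
  x=-4.014: |R|=1.08378 >1
  x=-3.788: |R|=1.02118 >1
So |R|<1 on (-3.7143, 0).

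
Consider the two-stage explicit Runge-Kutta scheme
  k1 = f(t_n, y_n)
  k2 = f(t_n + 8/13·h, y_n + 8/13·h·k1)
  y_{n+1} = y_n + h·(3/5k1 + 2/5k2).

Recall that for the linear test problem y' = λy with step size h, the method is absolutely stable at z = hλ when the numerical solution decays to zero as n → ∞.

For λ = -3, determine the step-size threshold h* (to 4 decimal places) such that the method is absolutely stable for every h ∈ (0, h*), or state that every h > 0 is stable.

On y'=λy, z=hλ:
  k1=λy_n ⇒ h·k1=z·y_n;  k2=λ(1+8/13z)y_n ⇒ h·k2=z(1+8/13z)y_n
  y_{n+1}/y_n = 1 + 3/5z + 2/5z(1+8/13z) = 1 + z + 16/65z²
  R(z) = 1 + z + 16/65z².

Need |R(x)|<1, x<0.
x=-1.62: |R|=0.0260
R=1: x+16/65x²=0 ⇒ x=−65/16=-4.0625; min R=1−1/(4·16/65)=-0.0156>−1
Confirm numerically:
  x=-3.311: |R|=0.38752 <1
  x=-2.801: |R|=0.13022 <1
  x=-1.831: |R|=0.00575 <1
  x=-4.387: |R|=1.35042 >1
  x=-4.337: |R|=1.29305 >1
  x=-4.147: |R|=1.08626 >1
Stable set (-4.0625, 0).

(-4.0625,0); λ=-3 ⇒ h* = (65/16)/3 = 1.3542.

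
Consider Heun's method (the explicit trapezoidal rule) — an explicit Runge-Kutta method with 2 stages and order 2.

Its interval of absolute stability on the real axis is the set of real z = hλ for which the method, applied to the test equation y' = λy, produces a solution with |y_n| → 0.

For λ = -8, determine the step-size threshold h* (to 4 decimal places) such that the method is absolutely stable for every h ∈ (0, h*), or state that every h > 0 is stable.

On y'=λy, z=hλ:
  order 2, 2-stage ⇒ R(z)=1+z+z^2/2
  (e.g. R(-1.28)=0.53920, |R|=0.53920)

Boundary: |R(x)|=1, x<0.
x=-1.28: |R|=0.5392
|R(-2.26)|=1.2938 |R(-1.15)|=0.5112 |R(-0.91)|=0.5041
Bisect:
  x_lo=-2.6191 |R|=1.8107  x_hi=-0.3739 |R|=0.6960
  mid=-1.49648 |R|=0.62325 →hi
  mid=-2.05779 |R|=1.05946 →lo
  mid=-1.77714 |R|=0.80197 →hi
  mid=-1.91747 |R|=0.92087 →hi
  mid=-1.98763 |R|=0.98771 →hi
  mid=-2.02271 |R|=1.02297 →lo
  mid=-2.00517 |R|=1.00518 →lo
  mid=-1.99640 |R|=0.99641 →hi
  mid=-2.00079 |R|=1.00079 →lo
  ...
  [-2.00010,-1.99996] ⇒ x*=-2.0000
Stable set (-2.0000, 0).

(-2.0000,0); λ=-8 ⇒ h* = 0.2500.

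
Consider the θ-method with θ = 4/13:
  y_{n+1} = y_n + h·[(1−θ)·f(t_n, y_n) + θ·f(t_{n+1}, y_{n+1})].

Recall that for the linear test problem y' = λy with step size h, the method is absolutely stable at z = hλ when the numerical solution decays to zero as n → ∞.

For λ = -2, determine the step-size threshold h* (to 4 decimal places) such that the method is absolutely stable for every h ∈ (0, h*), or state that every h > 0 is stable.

(-5.2000,0); λ=-2 ⇒ h* = (26/5)/2 = 2.6000.

Set f=λy, z=hλ:
  y_{n+1} = y_n + z·[9/13·y_n + 4/13·y_{n+1}] ⇒ (1 − 4/13z)y_{n+1} = (1 + 9/13z)y_n
  ⇒ R(z) = (1 + 9/13z)/(1 − 4/13z).

Solve |R(x)|<1 on ℝ⁻.
x=-1.01: |R|=0.2295
R=−1: 1+9/13x = −1+4/13x ⇒ -5/13x=2 ⇒ x=2/(-5/13)=-5.2000
Confirm numerically:
  x=-4.963: |R|=0.96393 <1
  x=-4.851: |R|=0.94615 <1
  x=-4.199: |R|=0.83202 <1
  x=-3.889: |R|=0.77045 <1
  x=-5.689: |R|=1.06838 >1
  x=-5.436: |R|=1.03396 >1
  x=-5.267: |R|=1.00983 >1
Stable set (-5.2000, 0).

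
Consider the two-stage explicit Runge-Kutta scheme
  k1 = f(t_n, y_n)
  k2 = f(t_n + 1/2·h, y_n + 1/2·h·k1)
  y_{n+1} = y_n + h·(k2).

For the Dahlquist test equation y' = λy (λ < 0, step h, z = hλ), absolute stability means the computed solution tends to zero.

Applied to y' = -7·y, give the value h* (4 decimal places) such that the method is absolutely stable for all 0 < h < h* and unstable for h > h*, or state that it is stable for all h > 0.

(-2.0000,0); λ=-7 ⇒ h* = (2)/7 = 0.2857.

Test eqn y'=λy, z=hλ:
  k1=λy_n ⇒ h·k1=z·y_n;  k2=λ(1+1/2z)y_n ⇒ h·k2=z(1+1/2z)y_n
  y_{n+1}/y_n = 1 + z(1+1/2z) = 1 + z + 1/2z²
  ⇒ R(z) = 1 + z + 1/2z².

Solve |R(x)|<1 on ℝ⁻.
x=-1.77: |R|=0.7964
R=1: x+1/2x²=0 ⇒ x=−2=-2.0000; min R=1−1/(4·1/2)=0.5000>−1
Confirm numerically:
  x=-1.715: |R|=0.75561 <1
  x=-1.470: |R|=0.61045 <1
  x=-1.232: |R|=0.52691 <1
  x=-0.977: |R|=0.50026 <1
  x=-2.455: |R|=1.55851 >1
  x=-2.349: |R|=1.40990 >1
Interval (-2.0000, 0).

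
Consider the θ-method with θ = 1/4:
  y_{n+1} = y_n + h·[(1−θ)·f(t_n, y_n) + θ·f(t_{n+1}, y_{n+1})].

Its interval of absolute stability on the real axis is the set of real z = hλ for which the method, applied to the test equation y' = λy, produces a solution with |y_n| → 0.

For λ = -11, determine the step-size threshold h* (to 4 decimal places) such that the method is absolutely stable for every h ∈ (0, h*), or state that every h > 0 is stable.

(-4.0000,0); λ=-11 ⇒ h* = (4)/11 = 0.3636.

With y'=λy (z=hλ):
  y_{n+1} = y_n + z·[3/4·y_n + 1/4·y_{n+1}] ⇒ (1 − 1/4z)y_{n+1} = (1 + 3/4z)y_n
  R(z) = (1 + 3/4z)/(1 − 1/4z).

Find x<0 with |R(x)|<1.
x=-1.09: |R|=0.1434
R=−1: 1+3/4x = −1+1/4x ⇒ -1/2x=2 ⇒ x=2/(-1/2)=-4.0000
Confirm numerically:
  x=-3.526: |R|=0.87404 <1
  x=-2.336: |R|=0.47475 <1
  x=-1.774: |R|=0.22896 <1
  x=-1.683: |R|=0.18459 <1
  x=-4.541: |R|=1.12668 >1
  x=-4.237: |R|=1.05755 >1
  x=-4.072: |R|=1.01784 >1
Interval (-4.0000, 0).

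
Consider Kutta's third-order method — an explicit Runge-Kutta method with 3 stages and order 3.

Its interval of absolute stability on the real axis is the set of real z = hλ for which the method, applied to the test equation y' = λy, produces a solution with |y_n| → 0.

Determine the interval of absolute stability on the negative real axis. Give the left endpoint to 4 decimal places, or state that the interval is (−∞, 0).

(-2.5127, 0).

Test eqn y'=λy, z=hλ:
  order 3, 3-stage ⇒ R(z)=1+z+z^2/2+z^3/6
  (e.g. R(-0.66)=0.50988, |R|=0.50988)

Boundary: |R(x)|=1, x<0.
x=-0.66: |R|=0.5099
|R(-2.21)|=0.5669 |R(-1.25)|=0.2057 |R(-0.75)|=0.4609
Bisect:
  x_lo=-3.4103 |R|=3.2056  x_hi=-0.2299 |R|=0.7945
  mid=-1.82010 |R|=0.16864 →hi
  mid=-2.61520 |R|=1.17658 →lo
  mid=-2.21765 |R|=0.57639 →hi
  mid=-2.41643 |R|=0.84850 →hi
  mid=-2.51582 |R|=1.00505 →lo
  mid=-2.46612 |R|=0.92497 →hi
  mid=-2.49097 |R|=0.96455 →hi
  ...
  [-2.51290,-2.51271] ⇒ x*=-2.5127
Interval (-2.5127, 0).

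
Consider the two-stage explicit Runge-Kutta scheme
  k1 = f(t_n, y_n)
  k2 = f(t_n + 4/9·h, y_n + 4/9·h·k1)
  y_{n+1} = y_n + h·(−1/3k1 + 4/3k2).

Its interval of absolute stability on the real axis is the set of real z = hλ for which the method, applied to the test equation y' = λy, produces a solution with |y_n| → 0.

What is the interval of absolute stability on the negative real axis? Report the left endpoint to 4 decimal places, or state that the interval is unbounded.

z∈(-1.6875,0).

With y'=λy (z=hλ):
  k1=λy_n ⇒ h·k1=z·y_n;  k2=λ(1+4/9z)y_n ⇒ h·k2=z(1+4/9z)y_n
  y_{n+1}/y_n = 1 − 1/3z + 4/3z(1+4/9z) = 1 + z + 16/27z²
  ⇒ R(z) = 1 + z + 16/27z².

Solve |R(x)|<1 on ℝ⁻.
x=-1.18: |R|=0.6451
R=1: x+16/27x²=0 ⇒ x=−27/16=-1.6875; min R=1−1/(4·16/27)=0.5781>−1
Confirm numerically:
  x=-1.573: |R|=0.89327 <1
  x=-1.376: |R|=0.74600 <1
  x=-1.362: |R|=0.73729 <1
  x=-1.080: |R|=0.61120 <1
  x=-1.762: |R|=1.07779 >1
  x=-1.710: |R|=1.02280 >1
Interval (-1.6875, 0).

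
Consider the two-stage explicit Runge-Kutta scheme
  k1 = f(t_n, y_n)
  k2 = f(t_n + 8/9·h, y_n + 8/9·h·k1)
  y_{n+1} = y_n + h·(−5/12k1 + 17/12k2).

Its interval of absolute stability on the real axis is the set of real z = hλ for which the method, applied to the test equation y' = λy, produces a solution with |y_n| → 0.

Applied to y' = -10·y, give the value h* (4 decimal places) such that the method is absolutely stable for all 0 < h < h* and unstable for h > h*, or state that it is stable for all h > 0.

With y'=λy (z=hλ):
  k1=λy_n ⇒ h·k1=z·y_n;  k2=λ(1+8/9z)y_n ⇒ h·k2=z(1+8/9z)y_n
  y_{n+1}/y_n = 1 − 5/12z + 17/12z(1+8/9z) = 1 + z + 34/27z²
  so R(z) = 1 + z + 34/27z².

Find x<0 with |R(x)|<1.
x=-1.61: |R|=2.6541
R=1: x+34/27x²=0 ⇒ x=−27/34=-0.7941; min R=1−1/(4·34/27)=0.8015>−1
Confirm numerically:
  x=-0.729: |R|=0.94022 <1
  x=-0.623: |R|=0.86576 <1
  x=-0.616: |R|=0.86183 <1
  x=-1.318: |R|=1.86949 >1
  x=-1.045: |R|=1.33014 >1
  x=-0.942: |R|=1.17542 >1
So |R|<1 on (-0.7941, 0).

(-0.7941,0); λ=-10 ⇒ h* = (27/34)/10 = 0.0794.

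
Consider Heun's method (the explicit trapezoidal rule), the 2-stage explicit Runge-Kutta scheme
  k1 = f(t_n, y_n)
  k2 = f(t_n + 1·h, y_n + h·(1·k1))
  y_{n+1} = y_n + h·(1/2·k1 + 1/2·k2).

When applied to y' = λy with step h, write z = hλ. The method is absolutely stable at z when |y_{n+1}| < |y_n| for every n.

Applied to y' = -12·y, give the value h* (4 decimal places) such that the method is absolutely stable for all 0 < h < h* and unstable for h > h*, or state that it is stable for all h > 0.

(-2.0000,0); λ=-12 ⇒ h* = 0.1667.

With y'=λy (z=hλ):
  order 2, 2-stage ⇒ R(z)=1+z+z^2/2
  (e.g. R(-0.73)=0.53645, |R|=0.53645)

Solve |R(x)|<1 on ℝ⁻.
x=-0.73: |R|=0.5364
|R(-2.27)|=1.3064 |R(-1.74)|=0.7738 |R(-1)|=0.5000
Bisect:
  x_lo=-2.4638 |R|=1.5714  x_hi=-0.3492 |R|=0.7117
  mid=-1.40652 |R|=0.58263 →hi
  mid=-1.93516 |R|=0.93726 →hi
  mid=-2.19948 |R|=1.21938 →lo
  mid=-2.06732 |R|=1.06959 →lo
  mid=-2.00124 |R|=1.00124 →lo
  mid=-1.96820 |R|=0.96871 →hi
  mid=-1.98472 |R|=0.98484 →hi
  ...
  [-2.00008,-1.99995] ⇒ x*=-2.0000
So |R|<1 on (-2.0000, 0).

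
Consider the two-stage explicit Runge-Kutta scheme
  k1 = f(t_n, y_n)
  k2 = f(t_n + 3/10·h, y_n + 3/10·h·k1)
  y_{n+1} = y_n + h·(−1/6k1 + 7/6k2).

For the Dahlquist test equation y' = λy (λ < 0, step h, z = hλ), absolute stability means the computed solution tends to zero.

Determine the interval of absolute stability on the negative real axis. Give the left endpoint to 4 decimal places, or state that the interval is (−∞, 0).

z∈(-2.8571,0).

Set f=λy, z=hλ:
  k1=λy_n ⇒ h·k1=z·y_n;  k2=λ(1+3/10z)y_n ⇒ h·k2=z(1+3/10z)y_n
  y_{n+1}/y_n = 1 − 1/6z + 7/6z(1+3/10z) = 1 + z + 7/20z²
  so R(z) = 1 + z + 7/20z².

Need |R(x)|<1, x<0.
x=-0.96: |R|=0.3626
R=1: x+7/20x²=0 ⇒ x=−20/7=-2.8571; min R=1−1/(4·7/20)=0.2857>−1
Confirm numerically:
  x=-2.792: |R|=0.93634 <1
  x=-2.612: |R|=0.77589 <1
  x=-2.433: |R|=0.63882 <1
  x=-1.333: |R|=0.28891 <1
  x=-3.139: |R|=1.30966 >1
  x=-3.110: |R|=1.27523 >1
  x=-2.923: |R|=1.06738 >1
Interval (-2.8571, 0).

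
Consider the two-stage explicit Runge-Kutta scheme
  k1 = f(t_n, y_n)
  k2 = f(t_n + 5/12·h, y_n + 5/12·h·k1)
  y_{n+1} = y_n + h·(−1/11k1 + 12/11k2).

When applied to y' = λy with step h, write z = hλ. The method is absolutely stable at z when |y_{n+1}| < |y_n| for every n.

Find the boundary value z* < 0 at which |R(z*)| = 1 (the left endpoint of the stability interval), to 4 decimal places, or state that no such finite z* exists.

Set f=λy, z=hλ:
  k1=λy_n ⇒ h·k1=z·y_n;  k2=λ(1+5/12z)y_n ⇒ h·k2=z(1+5/12z)y_n
  y_{n+1}/y_n = 1 − 1/11z + 12/11z(1+5/12z) = 1 + z + 5/11z²
  Hence R(z) = 1 + z + 5/11z².

Boundary: |R(x)|=1, x<0.
x=-1.33: |R|=0.4740
R=1: x+5/11x²=0 ⇒ x=−11/5=-2.2000; min R=1−1/(4·5/11)=0.4500>−1
Confirm numerically:
  x=-2.119: |R|=0.92198 <1
  x=-2.045: |R|=0.85592 <1
  x=-1.850: |R|=0.70568 <1
  x=-1.428: |R|=0.49890 <1
  x=-2.658: |R|=1.55335 >1
  x=-2.481: |R|=1.31689 >1
Interval (-2.2000, 0).

z* = -2.2000.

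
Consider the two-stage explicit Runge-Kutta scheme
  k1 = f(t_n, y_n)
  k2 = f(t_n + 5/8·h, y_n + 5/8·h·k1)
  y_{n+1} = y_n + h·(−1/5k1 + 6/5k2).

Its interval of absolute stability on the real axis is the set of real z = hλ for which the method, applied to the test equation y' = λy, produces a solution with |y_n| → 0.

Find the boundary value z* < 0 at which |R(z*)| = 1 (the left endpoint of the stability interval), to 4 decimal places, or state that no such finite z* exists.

Set f=λy, z=hλ:
  k1=λy_n ⇒ h·k1=z·y_n;  k2=λ(1+5/8z)y_n ⇒ h·k2=z(1+5/8z)y_n
  y_{n+1}/y_n = 1 − 1/5z + 6/5z(1+5/8z) = 1 + z + 3/4z²
  ⇒ R(z) = 1 + z + 3/4z².

Solve |R(x)|<1 on ℝ⁻.
x=-1.12: |R|=0.8208
R=1: x+3/4x²=0 ⇒ x=−4/3=-1.3333; min R=1−1/(4·3/4)=0.6667>−1
Confirm numerically:
  x=-1.305: |R|=0.97227 <1
  x=-1.179: |R|=0.86353 <1
  x=-1.169: |R|=0.85592 <1
  x=-1.131: |R|=0.82837 <1
  x=-1.893: |R|=1.79459 >1
  x=-1.872: |R|=1.75629 >1
So |R|<1 on (-1.3333, 0).

left endpoint -1.3333.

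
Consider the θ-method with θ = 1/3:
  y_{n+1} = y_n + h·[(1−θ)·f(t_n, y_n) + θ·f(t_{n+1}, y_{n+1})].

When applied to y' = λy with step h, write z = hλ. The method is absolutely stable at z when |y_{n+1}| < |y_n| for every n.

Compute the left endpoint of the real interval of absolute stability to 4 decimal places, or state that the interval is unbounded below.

Test eqn y'=λy, z=hλ:
  y_{n+1} = y_n + z·[2/3·y_n + 1/3·y_{n+1}] ⇒ (1 − 1/3z)y_{n+1} = (1 + 2/3z)y_n
  Hence R(z) = (1 + 2/3z)/(1 − 1/3z).

Need |R(x)|<1, x<0.
x=-0.44: |R|=0.6163
R=−1: 1+2/3x = −1+1/3x ⇒ -1/3x=2 ⇒ x=2/(-1/3)=-6.0000
Confirm numerically:
  x=-5.068: |R|=0.88448 <1
  x=-5.006: |R|=0.87584 <1
  x=-3.612: |R|=0.63884 <1
  x=-6.303: |R|=1.03257 >1
  x=-6.264: |R|=1.02850 >1
So |R|<1 on (-6.0000, 0).

left endpoint -6.0000.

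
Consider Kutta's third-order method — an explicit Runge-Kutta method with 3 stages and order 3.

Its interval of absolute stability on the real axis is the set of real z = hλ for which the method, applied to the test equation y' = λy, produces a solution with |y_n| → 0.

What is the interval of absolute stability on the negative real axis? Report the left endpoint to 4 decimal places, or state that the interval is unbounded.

(-2.5127, 0).

On y'=λy, z=hλ:
  order 3, 3-stage ⇒ R(z)=1+z+z^2/2+z^3/6
  (e.g. R(-0.55)=0.57352, |R|=0.57352)

Boundary: |R(x)|=1, x<0.
x=-0.55: |R|=0.5735
|R(-2.82)|=1.5814 |R(-2.3)|=0.6828 |R(-1.9)|=0.2382
Bisect:
  x_lo=-3.3746 |R|=3.0856  x_hi=-0.1347 |R|=0.8740
  mid=-1.75466 |R|=0.11563 →hi
  mid=-2.56463 |R|=1.08737 →lo
  mid=-2.15965 |R|=0.50640 →hi
  mid=-2.36214 |R|=0.76896 →hi
  mid=-2.46339 |R|=0.92067 →hi
  mid=-2.51401 |R|=1.00208 →lo
  mid=-2.48870 |R|=0.96090 →hi
  mid=-2.50135 |R|=0.98137 →hi
  ...
  [-2.51282,-2.51263] ⇒ x*=-2.5127
So |R|<1 on (-2.5127, 0).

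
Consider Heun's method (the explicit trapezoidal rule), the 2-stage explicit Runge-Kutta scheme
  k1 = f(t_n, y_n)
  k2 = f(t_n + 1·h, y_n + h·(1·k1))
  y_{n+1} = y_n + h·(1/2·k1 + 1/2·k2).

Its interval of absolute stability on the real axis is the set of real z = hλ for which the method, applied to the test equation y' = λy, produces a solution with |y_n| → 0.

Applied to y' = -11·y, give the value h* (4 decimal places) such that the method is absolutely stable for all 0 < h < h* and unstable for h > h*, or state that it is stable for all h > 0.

On y'=λy, z=hλ:
  order 2, 2-stage ⇒ R(z)=1+z+z^2/2
  (e.g. R(-1.14)=0.50980, |R|=0.50980)

Need |R(x)|<1, x<0.
x=-1.14: |R|=0.5098
|R(-1.51)|=0.6300 |R(-1.03)|=0.5005 |R(-0.6)|=0.5800
Bisect:
  x_lo=-2.7542 |R|=2.0386  x_hi=-0.2041 |R|=0.8167
  mid=-1.47914 |R|=0.61479 →hi
  mid=-2.11666 |R|=1.12347 →lo
  mid=-1.79790 |R|=0.81832 →hi
  mid=-1.95728 |R|=0.95819 →hi
  mid=-2.03697 |R|=1.03765 →lo
  mid=-1.99713 |R|=0.99713 →hi
  mid=-2.01705 |R|=1.01719 →lo
  mid=-2.00709 |R|=1.00711 →lo
  mid=-2.00211 |R|=1.00211 →lo
  mid=-1.99962 |R|=0.99962 →hi
  ...
  [-2.00008,-1.99993] ⇒ x*=-2.0000
Interval (-2.0000, 0).

(-2.0000,0); λ=-11 ⇒ h* = 0.1818.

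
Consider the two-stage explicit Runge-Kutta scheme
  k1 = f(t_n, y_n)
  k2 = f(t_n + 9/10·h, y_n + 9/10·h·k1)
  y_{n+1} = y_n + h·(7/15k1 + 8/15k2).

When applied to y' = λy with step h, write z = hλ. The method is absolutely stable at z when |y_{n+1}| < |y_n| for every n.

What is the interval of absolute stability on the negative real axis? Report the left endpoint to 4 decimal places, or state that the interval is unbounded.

z∈(-2.0833,0).

With y'=λy (z=hλ):
  k1=λy_n ⇒ h·k1=z·y_n;  k2=λ(1+9/10z)y_n ⇒ h·k2=z(1+9/10z)y_n
  y_{n+1}/y_n = 1 + 7/15z + 8/15z(1+9/10z) = 1 + z + 12/25z²
  R(z) = 1 + z + 12/25z².

Need |R(x)|<1, x<0.
x=-0.45: |R|=0.6472
R=1: x+12/25x²=0 ⇒ x=−25/12=-2.0833; min R=1−1/(4·12/25)=0.4792>−1
Confirm numerically:
  x=-2.044: |R|=0.96141 <1
  x=-1.918: |R|=0.84779 <1
  x=-1.230: |R|=0.49619 <1
  x=-1.028: |R|=0.47926 <1
  x=-2.550: |R|=1.57120 >1
  x=-2.513: |R|=1.51828 >1
Stable set (-2.0833, 0).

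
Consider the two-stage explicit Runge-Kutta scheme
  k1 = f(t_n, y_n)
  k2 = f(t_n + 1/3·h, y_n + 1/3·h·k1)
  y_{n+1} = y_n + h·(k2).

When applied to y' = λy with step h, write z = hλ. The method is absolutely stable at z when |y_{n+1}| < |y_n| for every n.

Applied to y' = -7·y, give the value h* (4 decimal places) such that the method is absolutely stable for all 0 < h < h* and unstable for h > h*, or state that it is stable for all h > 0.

Test eqn y'=λy, z=hλ:
  k1=λy_n ⇒ h·k1=z·y_n;  k2=λ(1+1/3z)y_n ⇒ h·k2=z(1+1/3z)y_n
  y_{n+1}/y_n = 1 + z(1+1/3z) = 1 + z + 1/3z²
  Hence R(z) = 1 + z + 1/3z².

Boundary: |R(x)|=1, x<0.
x=-1.37: |R|=0.2556
R=1: x+1/3x²=0 ⇒ x=−3=-3.0000; min R=1−1/(4·1/3)=0.2500>−1
Confirm numerically:
  x=-2.857: |R|=0.86382 <1
  x=-2.589: |R|=0.64531 <1
  x=-2.182: |R|=0.40504 <1
  x=-1.973: |R|=0.32458 <1
  x=-3.507: |R|=1.59268 >1
  x=-3.438: |R|=1.50195 >1
  x=-3.025: |R|=1.02521 >1
Stable set (-3.0000, 0).

(-3.0000,0); λ=-7 ⇒ h* = (3)/7 = 0.4286.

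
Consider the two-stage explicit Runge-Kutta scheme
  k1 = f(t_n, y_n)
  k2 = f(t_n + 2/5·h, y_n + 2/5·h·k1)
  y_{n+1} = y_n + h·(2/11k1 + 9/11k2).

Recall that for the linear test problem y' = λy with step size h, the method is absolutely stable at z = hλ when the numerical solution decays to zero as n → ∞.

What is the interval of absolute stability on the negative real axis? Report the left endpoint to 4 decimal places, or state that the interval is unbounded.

Set f=λy, z=hλ:
  k1=λy_n ⇒ h·k1=z·y_n;  k2=λ(1+2/5z)y_n ⇒ h·k2=z(1+2/5z)y_n
  y_{n+1}/y_n = 1 + 2/11z + 9/11z(1+2/5z) = 1 + z + 18/55z²
  ⇒ R(z) = 1 + z + 18/55z².

Find x<0 with |R(x)|<1.
x=-1.61: |R|=0.2383
R=1: x+18/55x²=0 ⇒ x=−55/18=-3.0556; min R=1−1/(4·18/55)=0.2361>−1
Confirm numerically:
  x=-1.614: |R|=0.23854 <1
  x=-1.477: |R|=0.23695 <1
  x=-1.330: |R|=0.24891 <1
  x=-3.432: |R|=1.42282 >1
  x=-3.362: |R|=1.33718 >1
  x=-3.170: |R|=1.11873 >1
Interval (-3.0556, 0).

z∈(-3.0556,0).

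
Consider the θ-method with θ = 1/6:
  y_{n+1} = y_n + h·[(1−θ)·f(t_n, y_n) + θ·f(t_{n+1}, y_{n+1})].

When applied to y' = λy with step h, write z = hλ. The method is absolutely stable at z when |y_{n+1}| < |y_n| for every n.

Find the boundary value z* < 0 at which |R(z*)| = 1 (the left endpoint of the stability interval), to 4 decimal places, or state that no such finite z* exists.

left endpoint -3.0000.

On y'=λy, z=hλ:
  y_{n+1} = y_n + z·[5/6·y_n + 1/6·y_{n+1}] ⇒ (1 − 1/6z)y_{n+1} = (1 + 5/6z)y_n
  ⇒ R(z) = (1 + 5/6z)/(1 − 1/6z).

Boundary: |R(x)|=1, x<0.
x=-0.56: |R|=0.4878
R=−1: 1+5/6x = −1+1/6x ⇒ -2/3x=2 ⇒ x=2/(-2/3)=-3.0000
Confirm numerically:
  x=-2.865: |R|=0.93909 <1
  x=-2.584: |R|=0.80615 <1
  x=-2.331: |R|=0.67879 <1
  x=-1.263: |R|=0.04337 <1
  x=-3.470: |R|=1.19852 >1
  x=-3.189: |R|=1.08227 >1
  x=-3.046: |R|=1.02034 >1
Interval (-3.0000, 0).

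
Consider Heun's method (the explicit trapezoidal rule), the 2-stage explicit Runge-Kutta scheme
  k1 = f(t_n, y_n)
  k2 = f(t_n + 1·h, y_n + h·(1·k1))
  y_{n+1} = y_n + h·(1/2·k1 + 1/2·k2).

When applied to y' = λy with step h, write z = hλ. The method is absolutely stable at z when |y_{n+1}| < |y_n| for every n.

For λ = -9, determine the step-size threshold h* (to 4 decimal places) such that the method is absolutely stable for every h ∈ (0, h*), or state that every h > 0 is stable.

Test eqn y'=λy, z=hλ:
  order 2, 2-stage ⇒ R(z)=1+z+z^2/2
  (e.g. R(-1.1)=0.50500, |R|=0.50500)

Boundary: |R(x)|=1, x<0.
x=-1.1: |R|=0.5050
|R(-1.87)|=0.8785 |R(-1.5)|=0.6250 |R(-0.61)|=0.5760
Bisect:
  x_lo=-2.7490 |R|=2.0295  x_hi=-0.3669 |R|=0.7004
  mid=-1.55797 |R|=0.65567 →hi
  mid=-2.15349 |R|=1.16527 →lo
  mid=-1.85573 |R|=0.86614 →hi
  mid=-2.00461 |R|=1.00462 →lo
  mid=-1.93017 |R|=0.93261 →hi
  mid=-1.96739 |R|=0.96792 →hi
  mid=-1.98600 |R|=0.98610 →hi
  mid=-1.99531 |R|=0.99532 →hi
  ...
  [-2.00010,-1.99996] ⇒ x*=-2.0000
Stable set (-2.0000, 0).

(-2.0000,0); λ=-9 ⇒ h* = 0.2222.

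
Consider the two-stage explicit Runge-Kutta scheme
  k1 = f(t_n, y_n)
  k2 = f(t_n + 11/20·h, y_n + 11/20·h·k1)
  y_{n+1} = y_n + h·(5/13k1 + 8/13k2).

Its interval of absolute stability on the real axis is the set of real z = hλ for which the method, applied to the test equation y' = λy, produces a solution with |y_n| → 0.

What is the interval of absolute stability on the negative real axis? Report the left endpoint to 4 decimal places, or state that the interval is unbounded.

With y'=λy (z=hλ):
  k1=λy_n ⇒ h·k1=z·y_n;  k2=λ(1+11/20z)y_n ⇒ h·k2=z(1+11/20z)y_n
  y_{n+1}/y_n = 1 + 5/13z + 8/13z(1+11/20z) = 1 + z + 22/65z²
  ⇒ R(z) = 1 + z + 22/65z².

Need |R(x)|<1, x<0.
x=-0.76: |R|=0.4355
R=1: x+22/65x²=0 ⇒ x=−65/22=-2.9545; min R=1−1/(4·22/65)=0.2614>−1
Confirm numerically:
  x=-1.604: |R|=0.26680 <1
  x=-1.520: |R|=0.26198 <1
  x=-1.197: |R|=0.28795 <1
  x=-3.338: |R|=1.43322 >1
  x=-3.112: |R|=1.16585 >1
  x=-3.039: |R|=1.08687 >1
Stable set (-2.9545, 0).

(-2.9545, 0).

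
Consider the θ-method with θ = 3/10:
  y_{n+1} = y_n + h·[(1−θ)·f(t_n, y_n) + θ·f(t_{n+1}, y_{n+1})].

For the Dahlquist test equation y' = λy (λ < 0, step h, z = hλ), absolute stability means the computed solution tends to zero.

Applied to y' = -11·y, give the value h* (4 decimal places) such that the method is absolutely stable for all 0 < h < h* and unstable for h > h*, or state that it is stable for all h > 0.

(-5.0000,0); λ=-11 ⇒ h* = (5)/11 = 0.4545.

Set f=λy, z=hλ:
  y_{n+1} = y_n + z·[7/10·y_n + 3/10·y_{n+1}] ⇒ (1 − 3/10z)y_{n+1} = (1 + 7/10z)y_n
  Hence R(z) = (1 + 7/10z)/(1 − 3/10z).

Solve |R(x)|<1 on ℝ⁻.
x=-1.04: |R|=0.2073
R=−1: 1+7/10x = −1+3/10x ⇒ -2/5x=2 ⇒ x=2/(-2/5)=-5.0000
Confirm numerically:
  x=-4.729: |R|=0.95518 <1
  x=-4.681: |R|=0.94693 <1
  x=-2.992: |R|=0.57673 <1
  x=-2.076: |R|=0.27927 <1
  x=-5.503: |R|=1.07590 >1
  x=-5.466: |R|=1.07061 >1
  x=-5.409: |R|=1.06238 >1
Interval (-5.0000, 0).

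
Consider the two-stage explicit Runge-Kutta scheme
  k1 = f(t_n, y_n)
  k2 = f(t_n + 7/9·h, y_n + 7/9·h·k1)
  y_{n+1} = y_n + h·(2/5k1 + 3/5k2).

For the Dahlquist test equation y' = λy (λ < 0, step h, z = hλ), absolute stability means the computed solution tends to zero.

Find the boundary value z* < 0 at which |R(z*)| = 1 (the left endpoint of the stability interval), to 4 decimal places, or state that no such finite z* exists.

z* = -2.1429.

Test eqn y'=λy, z=hλ:
  k1=λy_n ⇒ h·k1=z·y_n;  k2=λ(1+7/9z)y_n ⇒ h·k2=z(1+7/9z)y_n
  y_{n+1}/y_n = 1 + 2/5z + 3/5z(1+7/9z) = 1 + z + 7/15z²
  R(z) = 1 + z + 7/15z².

Solve |R(x)|<1 on ℝ⁻.
x=-1.45: |R|=0.5312
R=1: x+7/15x²=0 ⇒ x=−15/7=-2.1429; min R=1−1/(4·7/15)=0.4643>−1
Confirm numerically:
  x=-1.826: |R|=0.73000 <1
  x=-1.179: |R|=0.46969 <1
  x=-0.918: |R|=0.47527 <1
  x=-2.222: |R|=1.08207 >1
  x=-2.169: |R|=1.02646 >1
So |R|<1 on (-2.1429, 0).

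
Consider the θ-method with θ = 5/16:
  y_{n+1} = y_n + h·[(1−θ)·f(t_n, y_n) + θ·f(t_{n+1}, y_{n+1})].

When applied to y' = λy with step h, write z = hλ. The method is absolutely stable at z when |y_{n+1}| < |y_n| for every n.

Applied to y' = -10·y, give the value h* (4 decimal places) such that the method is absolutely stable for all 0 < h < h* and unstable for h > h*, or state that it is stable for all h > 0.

(-5.3333,0); λ=-10 ⇒ h* = (16/3)/10 = 0.5333.

With y'=λy (z=hλ):
  y_{n+1} = y_n + z·[11/16·y_n + 5/16·y_{n+1}] ⇒ (1 − 5/16z)y_{n+1} = (1 + 11/16z)y_n
  R(z) = (1 + 11/16z)/(1 − 5/16z).

Find x<0 with |R(x)|<1.
x=-0.48: |R|=0.5826
R=−1: 1+11/16x = −1+5/16x ⇒ -3/8x=2 ⇒ x=2/(-3/8)=-5.3333
Confirm numerically:
  x=-4.063: |R|=0.79011 <1
  x=-3.666: |R|=0.70859 <1
  x=-2.795: |R|=0.49191 <1
  x=-5.708: |R|=1.05047 >1
  x=-5.696: |R|=1.04892 >1
  x=-5.379: |R|=1.00639 >1
So |R|<1 on (-5.3333, 0).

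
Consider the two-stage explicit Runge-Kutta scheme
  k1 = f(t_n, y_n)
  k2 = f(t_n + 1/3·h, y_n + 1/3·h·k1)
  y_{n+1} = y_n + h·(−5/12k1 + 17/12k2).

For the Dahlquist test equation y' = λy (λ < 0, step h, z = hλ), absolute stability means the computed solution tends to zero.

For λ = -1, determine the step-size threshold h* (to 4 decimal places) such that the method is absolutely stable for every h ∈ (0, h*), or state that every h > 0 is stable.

(-2.1176,0); λ=-1 ⇒ h* = (36/17)/1 = 2.1176.

Set f=λy, z=hλ:
  k1=λy_n ⇒ h·k1=z·y_n;  k2=λ(1+1/3z)y_n ⇒ h·k2=z(1+1/3z)y_n
  y_{n+1}/y_n = 1 − 5/12z + 17/12z(1+1/3z) = 1 + z + 17/36z²
  Hence R(z) = 1 + z + 17/36z².

Need |R(x)|<1, x<0.
x=-1.44: |R|=0.5392
R=1: x+17/36x²=0 ⇒ x=−36/17=-2.1176; min R=1−1/(4·17/36)=0.4706>−1
Confirm numerically:
  x=-1.994: |R|=0.88357 <1
  x=-1.099: |R|=0.47135 <1
  x=-1.094: |R|=0.47117 <1
  x=-2.367: |R|=1.27871 >1
  x=-2.328: |R|=1.23125 >1
Stable set (-2.1176, 0).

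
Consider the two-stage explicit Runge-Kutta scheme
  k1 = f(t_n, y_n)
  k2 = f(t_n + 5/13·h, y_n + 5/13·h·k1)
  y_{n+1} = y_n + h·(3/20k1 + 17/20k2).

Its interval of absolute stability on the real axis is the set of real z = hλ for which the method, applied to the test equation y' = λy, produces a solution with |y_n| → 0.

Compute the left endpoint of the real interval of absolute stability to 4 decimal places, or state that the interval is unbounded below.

z* = -3.0588.

With y'=λy (z=hλ):
  k1=λy_n ⇒ h·k1=z·y_n;  k2=λ(1+5/13z)y_n ⇒ h·k2=z(1+5/13z)y_n
  y_{n+1}/y_n = 1 + 3/20z + 17/20z(1+5/13z) = 1 + z + 17/52z²
  so R(z) = 1 + z + 17/52z².

Solve |R(x)|<1 on ℝ⁻.
x=-0.95: |R|=0.3450
R=1: x+17/52x²=0 ⇒ x=−52/17=-3.0588; min R=1−1/(4·17/52)=0.2353>−1
Confirm numerically:
  x=-3.014: |R|=0.95583 <1
  x=-2.280: |R|=0.41948 <1
  x=-1.868: |R|=0.27277 <1
  x=-1.836: |R|=0.26602 <1
  x=-3.620: |R|=1.66413 >1
  x=-3.380: |R|=1.35490 >1
Interval (-3.0588, 0).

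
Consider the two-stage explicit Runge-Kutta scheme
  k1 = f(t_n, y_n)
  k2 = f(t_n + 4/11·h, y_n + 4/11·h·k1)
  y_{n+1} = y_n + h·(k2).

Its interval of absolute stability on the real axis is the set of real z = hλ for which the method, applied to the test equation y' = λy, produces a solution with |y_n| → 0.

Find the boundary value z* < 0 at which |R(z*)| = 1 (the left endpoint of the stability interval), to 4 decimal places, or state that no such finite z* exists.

On y'=λy, z=hλ:
  k1=λy_n ⇒ h·k1=z·y_n;  k2=λ(1+4/11z)y_n ⇒ h·k2=z(1+4/11z)y_n
  y_{n+1}/y_n = 1 + z(1+4/11z) = 1 + z + 4/11z²
  so R(z) = 1 + z + 4/11z².

Need |R(x)|<1, x<0.
x=-0.75: |R|=0.4545
R=1: x+4/11x²=0 ⇒ x=−11/4=-2.7500; min R=1−1/(4·4/11)=0.3125>−1
Confirm numerically:
  x=-2.001: |R|=0.45500 <1
  x=-1.616: |R|=0.33362 <1
  x=-1.559: |R|=0.32481 <1
  x=-1.314: |R|=0.31385 <1
  x=-3.319: |R|=1.68673 >1
  x=-2.994: |R|=1.26565 >1
Interval (-2.7500, 0).

z* = -2.7500.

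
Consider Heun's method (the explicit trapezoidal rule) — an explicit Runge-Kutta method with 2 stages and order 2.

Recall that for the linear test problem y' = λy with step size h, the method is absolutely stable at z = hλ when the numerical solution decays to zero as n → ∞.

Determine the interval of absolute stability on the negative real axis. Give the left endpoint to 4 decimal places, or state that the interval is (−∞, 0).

Set f=λy, z=hλ:
  order 2, 2-stage ⇒ R(z)=1+z+z^2/2
  (e.g. R(-0.49)=0.63005, |R|=0.63005)

Solve |R(x)|<1 on ℝ⁻.
x=-0.49: |R|=0.6300
|R(-2.26)|=1.2938 |R(-2.14)|=1.1498 |R(-1.01)|=0.5000
Bisect:
  x_lo=-2.7219 |R|=1.9825  x_hi=-0.2641 |R|=0.7708
  mid=-1.49303 |R|=0.62154 →hi
  mid=-2.10748 |R|=1.11326 →lo
  mid=-1.80025 |R|=0.82020 →hi
  mid=-1.95387 |R|=0.95493 →hi
  mid=-2.03067 |R|=1.03114 →lo
  mid=-1.99227 |R|=0.99230 →hi
  mid=-2.01147 |R|=1.01154 →lo
  ...
  [-2.00007,-1.99992] ⇒ x*=-2.0000
Stable set (-2.0000, 0).

(-2.0000, 0).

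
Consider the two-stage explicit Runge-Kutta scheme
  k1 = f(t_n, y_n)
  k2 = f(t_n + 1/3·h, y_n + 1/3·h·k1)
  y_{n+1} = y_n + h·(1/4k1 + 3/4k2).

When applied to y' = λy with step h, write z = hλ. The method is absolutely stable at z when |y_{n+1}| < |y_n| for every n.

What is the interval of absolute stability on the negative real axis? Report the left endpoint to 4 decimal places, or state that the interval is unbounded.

(-4.0000, 0).

With y'=λy (z=hλ):
  k1=λy_n ⇒ h·k1=z·y_n;  k2=λ(1+1/3z)y_n ⇒ h·k2=z(1+1/3z)y_n
  y_{n+1}/y_n = 1 + 1/4z + 3/4z(1+1/3z) = 1 + z + 1/4z²
  so R(z) = 1 + z + 1/4z².

Boundary: |R(x)|=1, x<0.
x=-0.33: |R|=0.6972
R=1: x+1/4x²=0 ⇒ x=−4=-4.0000; min R=1−1/(4·1/4)=0.0000>−1
Confirm numerically:
  x=-2.995: |R|=0.24751 <1
  x=-2.738: |R|=0.13616 <1
  x=-2.520: |R|=0.06760 <1
  x=-4.599: |R|=1.68870 >1
  x=-4.567: |R|=1.64737 >1
  x=-4.085: |R|=1.08681 >1
Interval (-4.0000, 0).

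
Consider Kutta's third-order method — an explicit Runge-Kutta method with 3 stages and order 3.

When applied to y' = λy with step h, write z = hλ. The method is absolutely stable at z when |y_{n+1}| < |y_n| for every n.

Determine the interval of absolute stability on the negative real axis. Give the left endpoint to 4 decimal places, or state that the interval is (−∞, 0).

On y'=λy, z=hλ:
  order 3, 3-stage ⇒ R(z)=1+z+z^2/2+z^3/6
  (e.g. R(-1.67)=-0.05179, |R|=0.05179)

Find x<0 with |R(x)|<1.
x=-1.67: |R|=0.0518
|R(-1.99)|=0.3234 |R(-1.51)|=0.0562 |R(-1.12)|=0.2730
Bisect:
  x_lo=-3.1557 |R|=2.4142  x_hi=-0.1001 |R|=0.9047
  mid=-1.62794 |R|=0.02190 →hi
  mid=-2.39184 |R|=0.81197 →hi
  mid=-2.77379 |R|=1.48372 →lo
  mid=-2.58282 |R|=1.11899 →lo
  mid=-2.48733 |R|=0.95870 →hi
  mid=-2.53507 |R|=1.03709 →lo
  mid=-2.51120 |R|=0.99747 →hi
  mid=-2.52314 |R|=1.01717 →lo
  mid=-2.51717 |R|=1.00729 →lo
  ...
  [-2.51288,-2.51269] ⇒ x*=-2.5127
Interval (-2.5127, 0).

(-2.5127, 0).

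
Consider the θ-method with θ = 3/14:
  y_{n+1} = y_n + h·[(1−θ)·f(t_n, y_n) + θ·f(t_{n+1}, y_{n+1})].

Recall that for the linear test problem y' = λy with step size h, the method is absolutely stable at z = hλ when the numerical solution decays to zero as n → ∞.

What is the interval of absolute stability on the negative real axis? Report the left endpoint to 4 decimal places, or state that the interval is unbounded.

On y'=λy, z=hλ:
  y_{n+1} = y_n + z·[11/14·y_n + 3/14·y_{n+1}] ⇒ (1 − 3/14z)y_{n+1} = (1 + 11/14z)y_n
  ⇒ R(z) = (1 + 11/14z)/(1 − 3/14z).

Boundary: |R(x)|=1, x<0.
x=-1.64: |R|=0.2135
R=−1: 1+11/14x = −1+3/14x ⇒ -4/7x=2 ⇒ x=2/(-4/7)=-3.5000
Confirm numerically:
  x=-3.430: |R|=0.97695 <1
  x=-2.437: |R|=0.60096 <1
  x=-2.028: |R|=0.41366 <1
  x=-1.849: |R|=0.32430 <1
  x=-3.951: |R|=1.13956 >1
  x=-3.892: |R|=1.12214 >1
  x=-3.754: |R|=1.08044 >1
Stable set (-3.5000, 0).

z∈(-3.5000,0).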